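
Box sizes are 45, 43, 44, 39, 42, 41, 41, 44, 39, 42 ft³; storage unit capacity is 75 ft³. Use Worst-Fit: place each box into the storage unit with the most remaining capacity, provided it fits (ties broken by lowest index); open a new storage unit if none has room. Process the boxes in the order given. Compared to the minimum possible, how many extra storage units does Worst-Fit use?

Worst-Fit: [45] [43] [44] [39] [42] [41] [41] [44] [39] [42] → 10 storage units.
10 boxes exceed 37.5 ft³ (half the capacity), and no two of those can share a storage unit, so at least 10 storage units are needed.
So 10 is already optimal.

0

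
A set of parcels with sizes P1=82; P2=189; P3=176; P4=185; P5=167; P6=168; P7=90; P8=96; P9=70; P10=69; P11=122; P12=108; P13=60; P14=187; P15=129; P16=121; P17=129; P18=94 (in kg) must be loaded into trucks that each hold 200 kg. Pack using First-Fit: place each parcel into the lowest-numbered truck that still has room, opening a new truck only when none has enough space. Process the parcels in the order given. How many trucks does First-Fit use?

P1 (82 kg) → truck 1 (remaining 118 kg)
P2 (189 kg) → truck 2 (remaining 11 kg)
P3 (176 kg) → truck 3 (remaining 24 kg)
P4 (185 kg) → truck 4 (remaining 15 kg)
P5 (167 kg) → truck 5 (remaining 33 kg)
P6 (168 kg) → truck 6 (remaining 32 kg)
P7 (90 kg) → truck 1 (remaining 28 kg)
P8 (96 kg) → truck 7 (remaining 104 kg)
P9 (70 kg) → truck 7 (remaining 34 kg)
P10 (69 kg) → truck 8 (remaining 131 kg)
P11 (122 kg) → truck 8 (remaining 9 kg)
P12 (108 kg) → truck 9 (remaining 92 kg)
P13 (60 kg) → truck 9 (remaining 32 kg)
P14 (187 kg) → truck 10 (remaining 13 kg)
P15 (129 kg) → truck 11 (remaining 71 kg)
P16 (121 kg) → truck 12 (remaining 79 kg)
P17 (129 kg) → truck 13 (remaining 71 kg)
P18 (94 kg) → truck 14 (remaining 106 kg)

14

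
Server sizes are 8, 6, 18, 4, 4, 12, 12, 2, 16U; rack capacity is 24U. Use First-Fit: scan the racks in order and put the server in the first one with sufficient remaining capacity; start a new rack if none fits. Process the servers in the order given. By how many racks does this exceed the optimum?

First-Fit: [8,6,4,4,2] [18] [12,12] [16] → 4 racks.
Total size 82U; any packing needs at least ⌈82/24⌉ = 4 racks.
So 4 is already optimal.

0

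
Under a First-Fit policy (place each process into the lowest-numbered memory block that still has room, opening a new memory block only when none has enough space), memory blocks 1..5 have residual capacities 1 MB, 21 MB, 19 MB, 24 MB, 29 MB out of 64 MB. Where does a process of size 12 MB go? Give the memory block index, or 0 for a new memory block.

2

Memory blocks with room: memory block 2 (21 MB), memory block 3 (19 MB), memory block 4 (24 MB), memory block 5 (29 MB).
The first with room is memory block 2.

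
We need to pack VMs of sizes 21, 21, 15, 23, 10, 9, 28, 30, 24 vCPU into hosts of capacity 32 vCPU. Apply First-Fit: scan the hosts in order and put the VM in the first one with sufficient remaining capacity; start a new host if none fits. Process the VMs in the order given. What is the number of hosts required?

7 hosts

Put 21 vCPU in host 1; 11 vCPU remain.
Put 21 vCPU in host 2; 11 vCPU remain.
Put 15 vCPU in host 3; 17 vCPU remain.
Put 23 vCPU in host 4; 9 vCPU remain.
Put 10 vCPU in host 1; 1 vCPU remain.
Put 9 vCPU in host 2; 2 vCPU remain.
Put 28 vCPU in host 5; 4 vCPU remain.
Put 30 vCPU in host 6; 2 vCPU remain.
Put 24 vCPU in host 7; 8 vCPU remain.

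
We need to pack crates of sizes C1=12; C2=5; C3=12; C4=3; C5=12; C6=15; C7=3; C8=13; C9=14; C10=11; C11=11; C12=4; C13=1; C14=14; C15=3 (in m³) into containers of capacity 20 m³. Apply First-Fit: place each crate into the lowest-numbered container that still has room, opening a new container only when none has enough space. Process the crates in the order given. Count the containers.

Put C1 (12 m³) in container 1; 8 m³ remain.
Put C2 (5 m³) in container 1; 3 m³ remain.
Put C3 (12 m³) in container 2; 8 m³ remain.
Put C4 (3 m³) in container 1; 0 m³ remain.
Put C5 (12 m³) in container 3; 8 m³ remain.
Put C6 (15 m³) in container 4; 5 m³ remain.
Put C7 (3 m³) in container 2; 5 m³ remain.
Put C8 (13 m³) in container 5; 7 m³ remain.
Put C9 (14 m³) in container 6; 6 m³ remain.
Put C10 (11 m³) in container 7; 9 m³ remain.
Put C11 (11 m³) in container 8; 9 m³ remain.
Put C12 (4 m³) in container 2; 1 m³ remain.
Put C13 (1 m³) in container 2; 0 m³ remain.
Put C14 (14 m³) in container 9; 6 m³ remain.
Put C15 (3 m³) in container 3; 5 m³ remain.
Final containers: [12,5,3] [12,3,4,1] [12,3] [15] [13] [14] [11] [11] [14].

9 containers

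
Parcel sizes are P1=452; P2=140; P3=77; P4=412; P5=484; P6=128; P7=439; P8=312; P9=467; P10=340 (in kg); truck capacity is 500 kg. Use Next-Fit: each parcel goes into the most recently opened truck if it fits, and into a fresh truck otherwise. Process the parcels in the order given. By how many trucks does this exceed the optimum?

Next-Fit: [452] [140,77] [412] [484] [128] [439] [312] [467] [340] → 9 trucks.
Total size 3251 kg; any packing needs at least ⌈3251/500⌉ = 7 trucks.
An optimal packing achieves that bound: [484] [467] [452] [439] [412,77] [340,140] [312,128] → 7 trucks.
Excess: 9 − 7 = 2.

2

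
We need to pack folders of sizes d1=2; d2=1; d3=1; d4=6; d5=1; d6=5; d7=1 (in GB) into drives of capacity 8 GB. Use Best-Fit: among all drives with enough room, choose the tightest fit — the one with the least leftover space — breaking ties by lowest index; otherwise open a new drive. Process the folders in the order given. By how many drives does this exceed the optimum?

Best-Fit: [2,1,1] [6,1,1] [5] → 3 drives.
Total size 17 GB; any packing needs at least ⌈17/8⌉ = 3 drives.
So 3 is already optimal.

0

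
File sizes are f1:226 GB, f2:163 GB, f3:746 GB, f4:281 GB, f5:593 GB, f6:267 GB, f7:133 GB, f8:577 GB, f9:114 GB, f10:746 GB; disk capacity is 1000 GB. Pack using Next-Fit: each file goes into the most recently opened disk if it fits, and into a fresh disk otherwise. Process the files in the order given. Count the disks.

5 disks

f1 (226 GB) → disk 1 (remaining 774 GB)
f2 (163 GB) → disk 1 (remaining 611 GB)
f3 (746 GB) → disk 2 (remaining 254 GB)
f4 (281 GB) → disk 3 (remaining 719 GB)
f5 (593 GB) → disk 3 (remaining 126 GB)
f6 (267 GB) → disk 4 (remaining 733 GB)
f7 (133 GB) → disk 4 (remaining 600 GB)
f8 (577 GB) → disk 4 (remaining 23 GB)
f9 (114 GB) → disk 5 (remaining 886 GB)
f10 (746 GB) → disk 5 (remaining 140 GB)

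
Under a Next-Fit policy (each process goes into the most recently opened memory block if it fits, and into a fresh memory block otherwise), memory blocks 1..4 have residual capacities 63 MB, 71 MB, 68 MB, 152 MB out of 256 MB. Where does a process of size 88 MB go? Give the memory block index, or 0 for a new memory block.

Next-Fit only looks at memory block 4, which has 152 MB free.
88 MB fits there.

4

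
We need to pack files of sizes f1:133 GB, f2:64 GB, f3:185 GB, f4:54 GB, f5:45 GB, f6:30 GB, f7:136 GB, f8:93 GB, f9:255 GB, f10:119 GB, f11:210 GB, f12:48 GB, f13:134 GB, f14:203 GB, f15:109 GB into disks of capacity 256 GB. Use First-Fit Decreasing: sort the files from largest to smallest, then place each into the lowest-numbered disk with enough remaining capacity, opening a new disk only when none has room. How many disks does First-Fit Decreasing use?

8 disks

Sorted descending: 255, 210, 203, 185, 136, 134, 133, 119, 109, 93, 64, 54, 48, 45, 30.
255 GB → disk 1 (remaining 1 GB)
210 GB → disk 2 (remaining 46 GB)
203 GB → disk 3 (remaining 53 GB)
185 GB → disk 4 (remaining 71 GB)
136 GB → disk 5 (remaining 120 GB)
134 GB → disk 6 (remaining 122 GB)
133 GB → disk 7 (remaining 123 GB)
119 GB → disk 5 (remaining 1 GB)
109 GB → disk 6 (remaining 13 GB)
93 GB → disk 7 (remaining 30 GB)
64 GB → disk 4 (remaining 7 GB)
54 GB → disk 8 (remaining 202 GB)
48 GB → disk 3 (remaining 5 GB)
45 GB → disk 2 (remaining 1 GB)
30 GB → disk 7 (remaining 0 GB)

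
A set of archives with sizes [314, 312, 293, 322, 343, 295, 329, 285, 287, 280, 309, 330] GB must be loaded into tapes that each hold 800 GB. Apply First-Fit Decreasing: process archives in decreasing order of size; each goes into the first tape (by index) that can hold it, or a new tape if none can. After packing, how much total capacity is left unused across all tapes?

Sorted descending: 343, 330, 329, 322, 314, 312, 309, 295, 293, 287, 285, 280.
Put 343 GB in tape 1; 457 GB remain.
Put 330 GB in tape 1; 127 GB remain.
Put 329 GB in tape 2; 471 GB remain.
Put 322 GB in tape 2; 149 GB remain.
Put 314 GB in tape 3; 486 GB remain.
Put 312 GB in tape 3; 174 GB remain.
Put 309 GB in tape 4; 491 GB remain.
Put 295 GB in tape 4; 196 GB remain.
Put 293 GB in tape 5; 507 GB remain.
Put 287 GB in tape 5; 220 GB remain.
Put 285 GB in tape 6; 515 GB remain.
Put 280 GB in tape 6; 235 GB remain.
6 tapes × 800 GB = 4800 GB; used 3699 GB; unused 1101 GB.

1101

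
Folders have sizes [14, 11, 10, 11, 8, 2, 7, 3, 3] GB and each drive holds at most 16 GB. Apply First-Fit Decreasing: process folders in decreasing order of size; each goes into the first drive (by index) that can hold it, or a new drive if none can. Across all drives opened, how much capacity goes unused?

Sorted descending: 14, 11, 11, 10, 8, 7, 3, 3, 2.
drive 1: place 14 GB, 2 GB left
drive 2: place 11 GB, 5 GB left
drive 3: place 11 GB, 5 GB left
drive 4: place 10 GB, 6 GB left
drive 5: place 8 GB, 8 GB left
drive 5: place 7 GB, 1 GB left
drive 2: place 3 GB, 2 GB left
drive 3: place 3 GB, 2 GB left
drive 1: place 2 GB, 0 GB left
5 drives × 16 GB = 80 GB; used 69 GB; unused 11 GB.

11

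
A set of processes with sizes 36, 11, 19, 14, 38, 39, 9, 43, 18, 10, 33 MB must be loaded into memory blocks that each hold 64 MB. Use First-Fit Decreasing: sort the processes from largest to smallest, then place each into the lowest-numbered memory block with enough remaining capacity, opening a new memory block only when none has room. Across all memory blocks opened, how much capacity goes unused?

50

Sorted descending: 43, 39, 38, 36, 33, 19, 18, 14, 11, 10, 9.
Put 43 MB in memory block 1; 21 MB remain.
Put 39 MB in memory block 2; 25 MB remain.
Put 38 MB in memory block 3; 26 MB remain.
Put 36 MB in memory block 4; 28 MB remain.
Put 33 MB in memory block 5; 31 MB remain.
Put 19 MB in memory block 1; 2 MB remain.
Put 18 MB in memory block 2; 7 MB remain.
Put 14 MB in memory block 3; 12 MB remain.
Put 11 MB in memory block 3; 1 MB remain.
Put 10 MB in memory block 4; 18 MB remain.
Put 9 MB in memory block 4; 9 MB remain.
5 memory blocks × 64 MB = 320 MB; used 270 MB; unused 50 MB.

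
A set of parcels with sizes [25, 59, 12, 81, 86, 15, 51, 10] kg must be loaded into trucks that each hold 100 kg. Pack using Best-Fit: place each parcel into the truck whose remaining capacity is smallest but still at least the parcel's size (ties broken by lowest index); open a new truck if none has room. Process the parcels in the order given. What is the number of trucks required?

4

25 kg → truck 1 (remaining 75 kg)
59 kg → truck 1 (remaining 16 kg)
12 kg → truck 1 (remaining 4 kg)
81 kg → truck 2 (remaining 19 kg)
86 kg → truck 3 (remaining 14 kg)
15 kg → truck 2 (remaining 4 kg)
51 kg → truck 4 (remaining 49 kg)
10 kg → truck 3 (remaining 4 kg)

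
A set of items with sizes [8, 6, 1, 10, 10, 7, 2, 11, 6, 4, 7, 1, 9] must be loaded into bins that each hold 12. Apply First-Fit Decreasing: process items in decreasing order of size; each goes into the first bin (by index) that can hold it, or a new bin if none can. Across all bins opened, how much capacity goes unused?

14

Sorted descending: 11, 10, 10, 9, 8, 7, 7, 6, 6, 4, 2, 1, 1.
11 → bin 1 (remaining 1)
10 → bin 2 (remaining 2)
10 → bin 3 (remaining 2)
9 → bin 4 (remaining 3)
8 → bin 5 (remaining 4)
7 → bin 6 (remaining 5)
7 → bin 7 (remaining 5)
6 → bin 8 (remaining 6)
6 → bin 8 (remaining 0)
4 → bin 5 (remaining 0)
2 → bin 2 (remaining 0)
1 → bin 1 (remaining 0)
1 → bin 3 (remaining 1)
8 bins × 12 = 96; used 82; unused 14.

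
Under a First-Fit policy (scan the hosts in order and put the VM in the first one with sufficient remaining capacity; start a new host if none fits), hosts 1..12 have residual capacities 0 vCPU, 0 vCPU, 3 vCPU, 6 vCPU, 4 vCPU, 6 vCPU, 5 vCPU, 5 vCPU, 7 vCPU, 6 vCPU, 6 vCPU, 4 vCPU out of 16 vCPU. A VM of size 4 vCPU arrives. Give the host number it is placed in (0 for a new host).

Hosts with room: host 4 (6 vCPU), host 5 (4 vCPU), host 6 (6 vCPU), host 7 (5 vCPU), host 8 (5 vCPU), host 9 (7 vCPU), host 10 (6 vCPU), host 11 (6 vCPU), host 12 (4 vCPU).
The first with room is host 4.

4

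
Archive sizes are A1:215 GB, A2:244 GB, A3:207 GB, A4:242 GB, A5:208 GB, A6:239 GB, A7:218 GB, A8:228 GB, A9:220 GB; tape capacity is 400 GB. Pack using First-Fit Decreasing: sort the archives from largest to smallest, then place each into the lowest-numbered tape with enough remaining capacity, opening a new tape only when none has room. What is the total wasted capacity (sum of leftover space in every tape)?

1579

Sorted descending: 244, 242, 239, 228, 220, 218, 215, 208, 207.
Put 244 GB in tape 1; 156 GB remain.
Put 242 GB in tape 2; 158 GB remain.
Put 239 GB in tape 3; 161 GB remain.
Put 228 GB in tape 4; 172 GB remain.
Put 220 GB in tape 5; 180 GB remain.
Put 218 GB in tape 6; 182 GB remain.
Put 215 GB in tape 7; 185 GB remain.
Put 208 GB in tape 8; 192 GB remain.
Put 207 GB in tape 9; 193 GB remain.
9 tapes × 400 GB = 3600 GB; used 2021 GB; unused 1579 GB.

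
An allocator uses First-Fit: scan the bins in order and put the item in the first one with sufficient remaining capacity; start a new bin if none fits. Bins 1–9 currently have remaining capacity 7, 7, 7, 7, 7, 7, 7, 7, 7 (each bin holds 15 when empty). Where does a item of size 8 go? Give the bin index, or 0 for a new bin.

0

No bin has ≥ 8 free, so a new bin is opened.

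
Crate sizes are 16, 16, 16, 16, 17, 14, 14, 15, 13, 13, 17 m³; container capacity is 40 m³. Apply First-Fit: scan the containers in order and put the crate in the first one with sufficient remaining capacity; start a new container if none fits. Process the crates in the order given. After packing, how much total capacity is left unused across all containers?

Put 16 m³ in container 1; 24 m³ remain.
Put 16 m³ in container 1; 8 m³ remain.
Put 16 m³ in container 2; 24 m³ remain.
Put 16 m³ in container 2; 8 m³ remain.
Put 17 m³ in container 3; 23 m³ remain.
Put 14 m³ in container 3; 9 m³ remain.
Put 14 m³ in container 4; 26 m³ remain.
Put 15 m³ in container 4; 11 m³ remain.
Put 13 m³ in container 5; 27 m³ remain.
Put 13 m³ in container 5; 14 m³ remain.
Put 17 m³ in container 6; 23 m³ remain.
6 containers × 40 m³ = 240 m³; used 167 m³; unused 73 m³.

73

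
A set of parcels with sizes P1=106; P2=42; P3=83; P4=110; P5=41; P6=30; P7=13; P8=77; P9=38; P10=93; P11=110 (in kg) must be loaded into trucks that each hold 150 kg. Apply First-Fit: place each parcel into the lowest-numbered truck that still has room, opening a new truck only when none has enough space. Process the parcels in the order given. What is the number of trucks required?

6

Put P1 (106 kg) in truck 1; 44 kg remain.
Put P2 (42 kg) in truck 1; 2 kg remain.
Put P3 (83 kg) in truck 2; 67 kg remain.
Put P4 (110 kg) in truck 3; 40 kg remain.
Put P5 (41 kg) in truck 2; 26 kg remain.
Put P6 (30 kg) in truck 3; 10 kg remain.
Put P7 (13 kg) in truck 2; 13 kg remain.
Put P8 (77 kg) in truck 4; 73 kg remain.
Put P9 (38 kg) in truck 4; 35 kg remain.
Put P10 (93 kg) in truck 5; 57 kg remain.
Put P11 (110 kg) in truck 6; 40 kg remain.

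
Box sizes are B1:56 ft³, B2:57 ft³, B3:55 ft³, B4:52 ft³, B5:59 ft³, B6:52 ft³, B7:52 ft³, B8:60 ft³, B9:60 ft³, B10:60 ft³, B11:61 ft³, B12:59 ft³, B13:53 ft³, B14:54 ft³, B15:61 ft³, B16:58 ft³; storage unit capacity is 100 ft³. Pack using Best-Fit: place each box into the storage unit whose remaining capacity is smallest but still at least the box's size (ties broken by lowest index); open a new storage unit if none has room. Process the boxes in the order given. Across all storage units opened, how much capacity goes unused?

691

B1 (56 ft³) → storage unit 1 (remaining 44 ft³)
B2 (57 ft³) → storage unit 2 (remaining 43 ft³)
B3 (55 ft³) → storage unit 3 (remaining 45 ft³)
B4 (52 ft³) → storage unit 4 (remaining 48 ft³)
B5 (59 ft³) → storage unit 5 (remaining 41 ft³)
B6 (52 ft³) → storage unit 6 (remaining 48 ft³)
B7 (52 ft³) → storage unit 7 (remaining 48 ft³)
B8 (60 ft³) → storage unit 8 (remaining 40 ft³)
B9 (60 ft³) → storage unit 9 (remaining 40 ft³)
B10 (60 ft³) → storage unit 10 (remaining 40 ft³)
B11 (61 ft³) → storage unit 11 (remaining 39 ft³)
B12 (59 ft³) → storage unit 12 (remaining 41 ft³)
B13 (53 ft³) → storage unit 13 (remaining 47 ft³)
B14 (54 ft³) → storage unit 14 (remaining 46 ft³)
B15 (61 ft³) → storage unit 15 (remaining 39 ft³)
B16 (58 ft³) → storage unit 16 (remaining 42 ft³)
16 storage units × 100 ft³ = 1600 ft³; used 909 ft³; unused 691 ft³.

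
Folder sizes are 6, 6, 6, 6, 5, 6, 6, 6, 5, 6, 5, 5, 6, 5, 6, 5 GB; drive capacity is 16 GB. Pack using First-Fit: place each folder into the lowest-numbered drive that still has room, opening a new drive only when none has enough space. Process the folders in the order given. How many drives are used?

7

drive 1: place 6 GB, 10 GB left
drive 1: place 6 GB, 4 GB left
drive 2: place 6 GB, 10 GB left
drive 2: place 6 GB, 4 GB left
drive 3: place 5 GB, 11 GB left
drive 3: place 6 GB, 5 GB left
drive 4: place 6 GB, 10 GB left
drive 4: place 6 GB, 4 GB left
drive 3: place 5 GB, 0 GB left
drive 5: place 6 GB, 10 GB left
drive 5: place 5 GB, 5 GB left
drive 5: place 5 GB, 0 GB left
drive 6: place 6 GB, 10 GB left
drive 6: place 5 GB, 5 GB left
drive 7: place 6 GB, 10 GB left
drive 6: place 5 GB, 0 GB left
Final drives: [6,6] [6,6] [5,6,5] [6,6] [6,5,5] [6,5,5] [6].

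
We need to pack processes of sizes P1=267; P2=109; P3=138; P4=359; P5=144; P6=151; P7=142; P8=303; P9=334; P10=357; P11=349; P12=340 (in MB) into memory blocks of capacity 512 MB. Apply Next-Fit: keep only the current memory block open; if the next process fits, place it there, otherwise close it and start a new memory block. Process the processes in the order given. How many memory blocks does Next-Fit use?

8

Put P1 (267 MB) in memory block 1; 245 MB remain.
Put P2 (109 MB) in memory block 1; 136 MB remain.
Put P3 (138 MB) in memory block 2; 374 MB remain.
Put P4 (359 MB) in memory block 2; 15 MB remain.
Put P5 (144 MB) in memory block 3; 368 MB remain.
Put P6 (151 MB) in memory block 3; 217 MB remain.
Put P7 (142 MB) in memory block 3; 75 MB remain.
Put P8 (303 MB) in memory block 4; 209 MB remain.
Put P9 (334 MB) in memory block 5; 178 MB remain.
Put P10 (357 MB) in memory block 6; 155 MB remain.
Put P11 (349 MB) in memory block 7; 163 MB remain.
Put P12 (340 MB) in memory block 8; 172 MB remain.
Final memory blocks: [267,109] [138,359] [144,151,142] [303] [334] [357] [349] [340].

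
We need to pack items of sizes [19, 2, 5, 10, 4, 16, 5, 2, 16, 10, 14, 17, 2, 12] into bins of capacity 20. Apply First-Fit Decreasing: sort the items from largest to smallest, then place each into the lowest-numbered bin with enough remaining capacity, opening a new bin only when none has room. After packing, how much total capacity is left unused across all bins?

6

Sorted descending: 19, 17, 16, 16, 14, 12, 10, 10, 5, 5, 4, 2, 2, 2.
19 → bin 1 (remaining 1)
17 → bin 2 (remaining 3)
16 → bin 3 (remaining 4)
16 → bin 4 (remaining 4)
14 → bin 5 (remaining 6)
12 → bin 6 (remaining 8)
10 → bin 7 (remaining 10)
10 → bin 7 (remaining 0)
5 → bin 5 (remaining 1)
5 → bin 6 (remaining 3)
4 → bin 3 (remaining 0)
2 → bin 2 (remaining 1)
2 → bin 4 (remaining 2)
2 → bin 4 (remaining 0)
7 bins × 20 = 140; used 134; unused 6.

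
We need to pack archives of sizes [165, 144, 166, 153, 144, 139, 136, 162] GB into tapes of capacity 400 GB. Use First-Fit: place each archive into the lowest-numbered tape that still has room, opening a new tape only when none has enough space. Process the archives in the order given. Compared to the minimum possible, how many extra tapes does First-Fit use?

First-Fit: [165,144] [166,153] [144,139] [136,162] → 4 tapes.
Total size 1209 GB; any packing needs at least ⌈1209/400⌉ = 4 tapes.
So 4 is already optimal.

0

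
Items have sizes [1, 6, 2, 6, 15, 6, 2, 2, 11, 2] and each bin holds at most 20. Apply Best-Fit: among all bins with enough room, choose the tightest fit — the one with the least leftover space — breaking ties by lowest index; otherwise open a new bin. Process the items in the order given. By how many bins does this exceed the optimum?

0

Best-Fit: [1,6,2,6,2,2] [15] [6,11,2] → 3 bins.
Total size 53; any packing needs at least ⌈53/20⌉ = 3 bins.
So 3 is already optimal.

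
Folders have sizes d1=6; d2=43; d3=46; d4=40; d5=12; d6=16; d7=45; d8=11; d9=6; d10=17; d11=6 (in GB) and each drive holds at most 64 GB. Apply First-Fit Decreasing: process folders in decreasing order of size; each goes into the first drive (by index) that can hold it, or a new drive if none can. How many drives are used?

Sorted descending: 46, 45, 43, 40, 17, 16, 12, 11, 6, 6, 6.
46 GB → drive 1 (remaining 18 GB)
45 GB → drive 2 (remaining 19 GB)
43 GB → drive 3 (remaining 21 GB)
40 GB → drive 4 (remaining 24 GB)
17 GB → drive 1 (remaining 1 GB)
16 GB → drive 2 (remaining 3 GB)
12 GB → drive 3 (remaining 9 GB)
11 GB → drive 4 (remaining 13 GB)
6 GB → drive 3 (remaining 3 GB)
6 GB → drive 4 (remaining 7 GB)
6 GB → drive 4 (remaining 1 GB)

4 drives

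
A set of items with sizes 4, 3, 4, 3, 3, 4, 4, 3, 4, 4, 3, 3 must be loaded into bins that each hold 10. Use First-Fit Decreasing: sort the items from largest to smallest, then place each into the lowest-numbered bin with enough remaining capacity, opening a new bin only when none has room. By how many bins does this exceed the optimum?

0

First-Fit Decreasing: [4,4] [4,4] [4,4] [3,3,3] [3,3,3] → 5 bins.
Total size 42; any packing needs at least ⌈42/10⌉ = 5 bins.
So 5 is already optimal.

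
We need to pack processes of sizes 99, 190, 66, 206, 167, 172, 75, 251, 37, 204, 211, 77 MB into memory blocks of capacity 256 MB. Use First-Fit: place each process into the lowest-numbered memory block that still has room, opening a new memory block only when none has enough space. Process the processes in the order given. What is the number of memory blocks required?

memory block 1: place 99 MB, 157 MB left
memory block 2: place 190 MB, 66 MB left
memory block 1: place 66 MB, 91 MB left
memory block 3: place 206 MB, 50 MB left
memory block 4: place 167 MB, 89 MB left
memory block 5: place 172 MB, 84 MB left
memory block 1: place 75 MB, 16 MB left
memory block 6: place 251 MB, 5 MB left
memory block 2: place 37 MB, 29 MB left
memory block 7: place 204 MB, 52 MB left
memory block 8: place 211 MB, 45 MB left
memory block 4: place 77 MB, 12 MB left

8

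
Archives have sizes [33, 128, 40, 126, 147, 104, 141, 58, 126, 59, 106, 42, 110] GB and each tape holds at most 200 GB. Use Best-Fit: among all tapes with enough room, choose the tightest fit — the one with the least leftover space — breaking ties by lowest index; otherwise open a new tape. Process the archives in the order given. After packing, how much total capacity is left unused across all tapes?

380

tape 1: place 33 GB, 167 GB left
tape 1: place 128 GB, 39 GB left
tape 2: place 40 GB, 160 GB left
tape 2: place 126 GB, 34 GB left
tape 3: place 147 GB, 53 GB left
tape 4: place 104 GB, 96 GB left
tape 5: place 141 GB, 59 GB left
tape 5: place 58 GB, 1 GB left
tape 6: place 126 GB, 74 GB left
tape 6: place 59 GB, 15 GB left
tape 7: place 106 GB, 94 GB left
tape 3: place 42 GB, 11 GB left
tape 8: place 110 GB, 90 GB left
8 tapes × 200 GB = 1600 GB; used 1220 GB; unused 380 GB.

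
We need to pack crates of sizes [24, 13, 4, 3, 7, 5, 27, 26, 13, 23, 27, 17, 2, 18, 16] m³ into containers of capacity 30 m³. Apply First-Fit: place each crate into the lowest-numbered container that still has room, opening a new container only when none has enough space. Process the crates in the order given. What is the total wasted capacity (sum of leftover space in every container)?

container 1: place 24 m³, 6 m³ left
container 2: place 13 m³, 17 m³ left
container 1: place 4 m³, 2 m³ left
container 2: place 3 m³, 14 m³ left
container 2: place 7 m³, 7 m³ left
container 2: place 5 m³, 2 m³ left
container 3: place 27 m³, 3 m³ left
container 4: place 26 m³, 4 m³ left
container 5: place 13 m³, 17 m³ left
container 6: place 23 m³, 7 m³ left
container 7: place 27 m³, 3 m³ left
container 5: place 17 m³, 0 m³ left
container 1: place 2 m³, 0 m³ left
container 8: place 18 m³, 12 m³ left
container 9: place 16 m³, 14 m³ left
9 containers × 30 m³ = 270 m³; used 225 m³; unused 45 m³.

45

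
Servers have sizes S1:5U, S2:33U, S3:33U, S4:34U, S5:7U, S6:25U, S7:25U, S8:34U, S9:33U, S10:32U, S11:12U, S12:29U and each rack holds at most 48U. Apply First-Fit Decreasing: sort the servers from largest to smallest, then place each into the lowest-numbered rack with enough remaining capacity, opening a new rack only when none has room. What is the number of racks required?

Sorted descending: 34, 34, 33, 33, 33, 32, 29, 25, 25, 12, 7, 5.
34U → rack 1 (remaining 14U)
34U → rack 2 (remaining 14U)
33U → rack 3 (remaining 15U)
33U → rack 4 (remaining 15U)
33U → rack 5 (remaining 15U)
32U → rack 6 (remaining 16U)
29U → rack 7 (remaining 19U)
25U → rack 8 (remaining 23U)
25U → rack 9 (remaining 23U)
12U → rack 1 (remaining 2U)
7U → rack 2 (remaining 7U)
5U → rack 2 (remaining 2U)

9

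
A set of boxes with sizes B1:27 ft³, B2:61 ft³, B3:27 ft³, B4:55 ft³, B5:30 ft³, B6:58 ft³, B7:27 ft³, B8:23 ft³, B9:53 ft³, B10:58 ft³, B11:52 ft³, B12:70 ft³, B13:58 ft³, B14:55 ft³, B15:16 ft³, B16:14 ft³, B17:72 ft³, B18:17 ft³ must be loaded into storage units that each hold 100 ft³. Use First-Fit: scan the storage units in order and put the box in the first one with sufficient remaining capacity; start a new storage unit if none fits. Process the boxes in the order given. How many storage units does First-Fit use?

11

B1 (27 ft³) → storage unit 1 (remaining 73 ft³)
B2 (61 ft³) → storage unit 1 (remaining 12 ft³)
B3 (27 ft³) → storage unit 2 (remaining 73 ft³)
B4 (55 ft³) → storage unit 2 (remaining 18 ft³)
B5 (30 ft³) → storage unit 3 (remaining 70 ft³)
B6 (58 ft³) → storage unit 3 (remaining 12 ft³)
B7 (27 ft³) → storage unit 4 (remaining 73 ft³)
B8 (23 ft³) → storage unit 4 (remaining 50 ft³)
B9 (53 ft³) → storage unit 5 (remaining 47 ft³)
B10 (58 ft³) → storage unit 6 (remaining 42 ft³)
B11 (52 ft³) → storage unit 7 (remaining 48 ft³)
B12 (70 ft³) → storage unit 8 (remaining 30 ft³)
B13 (58 ft³) → storage unit 9 (remaining 42 ft³)
B14 (55 ft³) → storage unit 10 (remaining 45 ft³)
B15 (16 ft³) → storage unit 2 (remaining 2 ft³)
B16 (14 ft³) → storage unit 4 (remaining 36 ft³)
B17 (72 ft³) → storage unit 11 (remaining 28 ft³)
B18 (17 ft³) → storage unit 4 (remaining 19 ft³)
Final storage units: [27,61] [27,55,16] [30,58] [27,23,14,17] [53] [58] [52] [70] [58] [55] [72].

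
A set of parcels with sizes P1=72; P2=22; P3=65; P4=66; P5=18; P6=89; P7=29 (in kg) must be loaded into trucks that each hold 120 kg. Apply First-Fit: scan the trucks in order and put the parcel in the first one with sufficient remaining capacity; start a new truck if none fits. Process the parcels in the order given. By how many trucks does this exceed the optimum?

0

First-Fit: [72,22,18] [65,29] [66] [89] → 4 trucks.
Total size 361 kg; any packing needs at least ⌈361/120⌉ = 4 trucks.
So 4 is already optimal.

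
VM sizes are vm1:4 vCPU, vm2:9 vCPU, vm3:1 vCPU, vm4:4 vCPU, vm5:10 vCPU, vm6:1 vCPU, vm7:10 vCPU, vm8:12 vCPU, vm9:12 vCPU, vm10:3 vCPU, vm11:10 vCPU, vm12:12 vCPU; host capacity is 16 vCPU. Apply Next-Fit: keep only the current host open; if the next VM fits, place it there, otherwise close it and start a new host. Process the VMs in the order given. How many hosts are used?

7

Put vm1 (4 vCPU) in host 1; 12 vCPU remain.
Put vm2 (9 vCPU) in host 1; 3 vCPU remain.
Put vm3 (1 vCPU) in host 1; 2 vCPU remain.
Put vm4 (4 vCPU) in host 2; 12 vCPU remain.
Put vm5 (10 vCPU) in host 2; 2 vCPU remain.
Put vm6 (1 vCPU) in host 2; 1 vCPU remain.
Put vm7 (10 vCPU) in host 3; 6 vCPU remain.
Put vm8 (12 vCPU) in host 4; 4 vCPU remain.
Put vm9 (12 vCPU) in host 5; 4 vCPU remain.
Put vm10 (3 vCPU) in host 5; 1 vCPU remain.
Put vm11 (10 vCPU) in host 6; 6 vCPU remain.
Put vm12 (12 vCPU) in host 7; 4 vCPU remain.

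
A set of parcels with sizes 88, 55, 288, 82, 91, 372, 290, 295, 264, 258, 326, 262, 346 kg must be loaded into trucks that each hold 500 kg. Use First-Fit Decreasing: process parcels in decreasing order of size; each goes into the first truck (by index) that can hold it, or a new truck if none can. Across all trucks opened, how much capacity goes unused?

1483

Sorted descending: 372, 346, 326, 295, 290, 288, 264, 262, 258, 91, 88, 82, 55.
372 kg → truck 1 (remaining 128 kg)
346 kg → truck 2 (remaining 154 kg)
326 kg → truck 3 (remaining 174 kg)
295 kg → truck 4 (remaining 205 kg)
290 kg → truck 5 (remaining 210 kg)
288 kg → truck 6 (remaining 212 kg)
264 kg → truck 7 (remaining 236 kg)
262 kg → truck 8 (remaining 238 kg)
258 kg → truck 9 (remaining 242 kg)
91 kg → truck 1 (remaining 37 kg)
88 kg → truck 2 (remaining 66 kg)
82 kg → truck 3 (remaining 92 kg)
55 kg → truck 2 (remaining 11 kg)
9 trucks × 500 kg = 4500 kg; used 3017 kg; unused 1483 kg.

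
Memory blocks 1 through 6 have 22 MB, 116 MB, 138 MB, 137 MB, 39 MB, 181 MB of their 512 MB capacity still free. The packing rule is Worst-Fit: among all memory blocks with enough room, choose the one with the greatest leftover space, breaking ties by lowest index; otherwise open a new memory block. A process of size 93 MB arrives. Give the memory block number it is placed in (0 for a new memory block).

Memory blocks with room: memory block 2 (116 MB), memory block 3 (138 MB), memory block 4 (137 MB), memory block 6 (181 MB).
Most room is memory block 6 with 181 MB free.

6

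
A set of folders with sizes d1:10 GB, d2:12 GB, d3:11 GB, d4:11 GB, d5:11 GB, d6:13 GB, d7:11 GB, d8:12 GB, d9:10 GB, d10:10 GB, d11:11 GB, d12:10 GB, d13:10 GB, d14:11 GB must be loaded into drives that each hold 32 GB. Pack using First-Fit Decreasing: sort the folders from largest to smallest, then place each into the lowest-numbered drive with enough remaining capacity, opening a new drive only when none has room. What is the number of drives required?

Sorted descending: 13, 12, 12, 11, 11, 11, 11, 11, 11, 10, 10, 10, 10, 10.
Put 13 GB in drive 1; 19 GB remain.
Put 12 GB in drive 1; 7 GB remain.
Put 12 GB in drive 2; 20 GB remain.
Put 11 GB in drive 2; 9 GB remain.
Put 11 GB in drive 3; 21 GB remain.
Put 11 GB in drive 3; 10 GB remain.
Put 11 GB in drive 4; 21 GB remain.
Put 11 GB in drive 4; 10 GB remain.
Put 11 GB in drive 5; 21 GB remain.
Put 10 GB in drive 3; 0 GB remain.
Put 10 GB in drive 4; 0 GB remain.
Put 10 GB in drive 5; 11 GB remain.
Put 10 GB in drive 5; 1 GB remain.
Put 10 GB in drive 6; 22 GB remain.
Final drives: [13,12] [12,11] [11,11,10] [11,11,10] [11,10,10] [10].

6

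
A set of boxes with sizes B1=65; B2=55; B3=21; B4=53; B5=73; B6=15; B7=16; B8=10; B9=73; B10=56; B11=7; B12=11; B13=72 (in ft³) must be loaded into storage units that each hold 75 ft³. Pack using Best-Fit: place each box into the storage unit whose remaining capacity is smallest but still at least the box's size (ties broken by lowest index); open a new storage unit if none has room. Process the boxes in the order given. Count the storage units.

storage unit 1: place B1 (65 ft³), 10 ft³ left
storage unit 2: place B2 (55 ft³), 20 ft³ left
storage unit 3: place B3 (21 ft³), 54 ft³ left
storage unit 3: place B4 (53 ft³), 1 ft³ left
storage unit 4: place B5 (73 ft³), 2 ft³ left
storage unit 2: place B6 (15 ft³), 5 ft³ left
storage unit 5: place B7 (16 ft³), 59 ft³ left
storage unit 1: place B8 (10 ft³), 0 ft³ left
storage unit 6: place B9 (73 ft³), 2 ft³ left
storage unit 5: place B10 (56 ft³), 3 ft³ left
storage unit 7: place B11 (7 ft³), 68 ft³ left
storage unit 7: place B12 (11 ft³), 57 ft³ left
storage unit 8: place B13 (72 ft³), 3 ft³ left
Final storage units: [65,10] [55,15] [21,53] [73] [16,56] [73] [7,11] [72].

8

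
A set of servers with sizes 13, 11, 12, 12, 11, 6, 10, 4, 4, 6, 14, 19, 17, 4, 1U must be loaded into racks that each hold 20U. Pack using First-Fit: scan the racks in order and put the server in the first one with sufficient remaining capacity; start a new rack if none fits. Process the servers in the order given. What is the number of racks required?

13U → rack 1 (remaining 7U)
11U → rack 2 (remaining 9U)
12U → rack 3 (remaining 8U)
12U → rack 4 (remaining 8U)
11U → rack 5 (remaining 9U)
6U → rack 1 (remaining 1U)
10U → rack 6 (remaining 10U)
4U → rack 2 (remaining 5U)
4U → rack 2 (remaining 1U)
6U → rack 3 (remaining 2U)
14U → rack 7 (remaining 6U)
19U → rack 8 (remaining 1U)
17U → rack 9 (remaining 3U)
4U → rack 4 (remaining 4U)
1U → rack 1 (remaining 0U)
Final racks: [13,6,1] [11,4,4] [12,6] [12,4] [11] [10] [14] [19] [17].

9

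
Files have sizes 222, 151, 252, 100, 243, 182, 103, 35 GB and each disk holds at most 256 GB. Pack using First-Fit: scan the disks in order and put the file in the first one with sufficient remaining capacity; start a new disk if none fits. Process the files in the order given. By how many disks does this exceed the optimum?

First-Fit: [222] [151,100] [252] [243] [182,35] [103] → 6 disks.
Total size 1288 GB; any packing needs at least ⌈1288/256⌉ = 6 disks.
So 6 is already optimal.

0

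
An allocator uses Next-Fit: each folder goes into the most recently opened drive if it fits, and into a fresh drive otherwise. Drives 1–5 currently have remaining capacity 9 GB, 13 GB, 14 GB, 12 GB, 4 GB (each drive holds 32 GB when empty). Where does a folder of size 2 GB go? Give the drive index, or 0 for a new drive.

Next-Fit only looks at drive 5, which has 4 GB free.
2 GB fits there.

5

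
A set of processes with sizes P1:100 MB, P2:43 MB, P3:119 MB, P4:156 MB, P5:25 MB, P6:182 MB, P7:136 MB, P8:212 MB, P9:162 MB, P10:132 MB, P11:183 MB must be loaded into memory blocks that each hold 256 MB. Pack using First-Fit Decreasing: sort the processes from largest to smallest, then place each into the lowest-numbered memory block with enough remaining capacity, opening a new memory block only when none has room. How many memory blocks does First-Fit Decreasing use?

7 memory blocks

Sorted descending: 212, 183, 182, 162, 156, 136, 132, 119, 100, 43, 25.
memory block 1: place 212 MB, 44 MB left
memory block 2: place 183 MB, 73 MB left
memory block 3: place 182 MB, 74 MB left
memory block 4: place 162 MB, 94 MB left
memory block 5: place 156 MB, 100 MB left
memory block 6: place 136 MB, 120 MB left
memory block 7: place 132 MB, 124 MB left
memory block 6: place 119 MB, 1 MB left
memory block 5: place 100 MB, 0 MB left
memory block 1: place 43 MB, 1 MB left
memory block 2: place 25 MB, 48 MB left
Final memory blocks: [212,43] [183,25] [182] [162] [156,100] [136,119] [132].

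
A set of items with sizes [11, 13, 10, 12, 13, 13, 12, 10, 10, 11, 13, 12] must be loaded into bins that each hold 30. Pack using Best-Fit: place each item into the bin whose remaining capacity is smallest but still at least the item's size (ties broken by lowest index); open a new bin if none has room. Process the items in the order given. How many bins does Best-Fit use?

6

bin 1: place 11, 19 left
bin 1: place 13, 6 left
bin 2: place 10, 20 left
bin 2: place 12, 8 left
bin 3: place 13, 17 left
bin 3: place 13, 4 left
bin 4: place 12, 18 left
bin 4: place 10, 8 left
bin 5: place 10, 20 left
bin 5: place 11, 9 left
bin 6: place 13, 17 left
bin 6: place 12, 5 left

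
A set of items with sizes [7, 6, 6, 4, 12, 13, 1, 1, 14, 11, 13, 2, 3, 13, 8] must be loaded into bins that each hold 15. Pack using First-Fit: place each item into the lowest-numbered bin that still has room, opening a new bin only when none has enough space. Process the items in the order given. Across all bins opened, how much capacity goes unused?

21

bin 1: place 7, 8 left
bin 1: place 6, 2 left
bin 2: place 6, 9 left
bin 2: place 4, 5 left
bin 3: place 12, 3 left
bin 4: place 13, 2 left
bin 1: place 1, 1 left
bin 1: place 1, 0 left
bin 5: place 14, 1 left
bin 6: place 11, 4 left
bin 7: place 13, 2 left
bin 2: place 2, 3 left
bin 2: place 3, 0 left
bin 8: place 13, 2 left
bin 9: place 8, 7 left
9 bins × 15 = 135; used 114; unused 21.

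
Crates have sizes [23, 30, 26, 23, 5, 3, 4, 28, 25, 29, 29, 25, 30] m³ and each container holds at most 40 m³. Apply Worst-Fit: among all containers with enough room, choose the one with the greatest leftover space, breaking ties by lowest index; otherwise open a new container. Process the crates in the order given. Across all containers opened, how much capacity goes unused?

120

23 m³ → container 1 (remaining 17 m³)
30 m³ → container 2 (remaining 10 m³)
26 m³ → container 3 (remaining 14 m³)
23 m³ → container 4 (remaining 17 m³)
5 m³ → container 1 (remaining 12 m³)
3 m³ → container 4 (remaining 14 m³)
4 m³ → container 3 (remaining 10 m³)
28 m³ → container 5 (remaining 12 m³)
25 m³ → container 6 (remaining 15 m³)
29 m³ → container 7 (remaining 11 m³)
29 m³ → container 8 (remaining 11 m³)
25 m³ → container 9 (remaining 15 m³)
30 m³ → container 10 (remaining 10 m³)
10 containers × 40 m³ = 400 m³; used 280 m³; unused 120 m³.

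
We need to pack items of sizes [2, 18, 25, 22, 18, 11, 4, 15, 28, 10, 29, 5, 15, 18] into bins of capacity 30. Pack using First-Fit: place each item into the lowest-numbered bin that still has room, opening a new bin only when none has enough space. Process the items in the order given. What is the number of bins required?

9 bins

Put 2 in bin 1; 28 remain.
Put 18 in bin 1; 10 remain.
Put 25 in bin 2; 5 remain.
Put 22 in bin 3; 8 remain.
Put 18 in bin 4; 12 remain.
Put 11 in bin 4; 1 remain.
Put 4 in bin 1; 6 remain.
Put 15 in bin 5; 15 remain.
Put 28 in bin 6; 2 remain.
Put 10 in bin 5; 5 remain.
Put 29 in bin 7; 1 remain.
Put 5 in bin 1; 1 remain.
Put 15 in bin 8; 15 remain.
Put 18 in bin 9; 12 remain.
Final bins: [2,18,4,5] [25] [22] [18,11] [15,10] [28] [29] [15] [18].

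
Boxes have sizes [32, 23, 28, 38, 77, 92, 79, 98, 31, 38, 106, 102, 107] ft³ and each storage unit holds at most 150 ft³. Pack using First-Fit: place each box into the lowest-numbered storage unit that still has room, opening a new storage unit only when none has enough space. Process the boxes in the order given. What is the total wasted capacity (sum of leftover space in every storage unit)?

Put 32 ft³ in storage unit 1; 118 ft³ remain.
Put 23 ft³ in storage unit 1; 95 ft³ remain.
Put 28 ft³ in storage unit 1; 67 ft³ remain.
Put 38 ft³ in storage unit 1; 29 ft³ remain.
Put 77 ft³ in storage unit 2; 73 ft³ remain.
Put 92 ft³ in storage unit 3; 58 ft³ remain.
Put 79 ft³ in storage unit 4; 71 ft³ remain.
Put 98 ft³ in storage unit 5; 52 ft³ remain.
Put 31 ft³ in storage unit 2; 42 ft³ remain.
Put 38 ft³ in storage unit 2; 4 ft³ remain.
Put 106 ft³ in storage unit 6; 44 ft³ remain.
Put 102 ft³ in storage unit 7; 48 ft³ remain.
Put 107 ft³ in storage unit 8; 43 ft³ remain.
8 storage units × 150 ft³ = 1200 ft³; used 851 ft³; unused 349 ft³.

349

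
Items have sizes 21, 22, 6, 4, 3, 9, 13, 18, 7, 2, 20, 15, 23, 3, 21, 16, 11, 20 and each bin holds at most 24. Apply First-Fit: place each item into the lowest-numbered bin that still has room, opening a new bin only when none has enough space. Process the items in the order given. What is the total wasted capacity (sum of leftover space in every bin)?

54

Put 21 in bin 1; 3 remain.
Put 22 in bin 2; 2 remain.
Put 6 in bin 3; 18 remain.
Put 4 in bin 3; 14 remain.
Put 3 in bin 1; 0 remain.
Put 9 in bin 3; 5 remain.
Put 13 in bin 4; 11 remain.
Put 18 in bin 5; 6 remain.
Put 7 in bin 4; 4 remain.
Put 2 in bin 2; 0 remain.
Put 20 in bin 6; 4 remain.
Put 15 in bin 7; 9 remain.
Put 23 in bin 8; 1 remain.
Put 3 in bin 3; 2 remain.
Put 21 in bin 9; 3 remain.
Put 16 in bin 10; 8 remain.
Put 11 in bin 11; 13 remain.
Put 20 in bin 12; 4 remain.
12 bins × 24 = 288; used 234; unused 54.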